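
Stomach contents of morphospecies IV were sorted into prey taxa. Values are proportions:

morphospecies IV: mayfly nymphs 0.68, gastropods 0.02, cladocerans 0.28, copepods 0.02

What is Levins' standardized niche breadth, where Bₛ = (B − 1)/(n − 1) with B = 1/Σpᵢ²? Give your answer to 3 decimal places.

Σpᵢ² = 0.68² + 0.02² + 0.28² + 0.02² = 0.4624 + 0.0004 + 0.0784 + 0.0004 = 0.5416
B = 1 / 0.5416 = 1.84638
Bₛ = (B − 1)/(n − 1) = (1.84638 − 1)/(4 − 1) = 0.84638/3 = 0.28213

0.282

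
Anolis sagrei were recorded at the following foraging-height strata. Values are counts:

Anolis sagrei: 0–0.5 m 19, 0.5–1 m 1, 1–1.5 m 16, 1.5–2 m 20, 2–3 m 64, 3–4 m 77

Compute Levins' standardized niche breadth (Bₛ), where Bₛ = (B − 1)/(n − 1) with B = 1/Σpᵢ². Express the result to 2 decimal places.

Proportions for Anolis sagrei (n=197): 19/197=0.0964, 1/197=0.0051, 16/197=0.0812, 20/197=0.1015, 64/197=0.3249, 77/197=0.3909
Σpᵢ² = 0.0964² + 0.0051² + 0.0812² + 0.1015² + 0.3249² + 0.3909² = 0.009293 + 0.000026 + 0.006593 + 0.010302 + 0.105560 + 0.152803 = 0.284577
B = 1 / 0.284577 = 3.5140
Bₛ = (B − 1)/(n − 1) = (3.5140 − 1)/(6 − 1) = 2.5140/5 = 0.5028

0.50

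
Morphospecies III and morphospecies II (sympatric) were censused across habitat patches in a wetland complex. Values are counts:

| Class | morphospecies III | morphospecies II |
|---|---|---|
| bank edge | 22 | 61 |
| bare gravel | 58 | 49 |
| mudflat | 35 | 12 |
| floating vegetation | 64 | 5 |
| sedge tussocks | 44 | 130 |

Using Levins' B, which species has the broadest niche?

morphospecies III

Proportions for morphospecies III (n=223): 22/223=0.0987, 58/223=0.2601, 35/223=0.1570, 64/223=0.2870, 44/223=0.1973
Proportions for morphospecies II (n=257): 61/257=0.2374, 49/257=0.1907, 12/257=0.0467, 5/257=0.0195, 130/257=0.5058
Σp_IIIᵢ² = 0.0987² + 0.2601² + 0.1570² + 0.2870² + 0.1973² = 0.009742 + 0.067652 + 0.024649 + 0.082369 + 0.038927 = 0.223339
B_III = 1 / 0.223339 = 4.4775
Σp_IIᵢ² = 0.2374² + 0.1907² + 0.0467² + 0.0195² + 0.5058² = 0.056359 + 0.036366 + 0.002181 + 0.000380 + 0.255834 = 0.351120
B_II = 1 / 0.351120 = 2.8480
Highest B → broadest niche (most generalist): morphospecies III (B = 4.48).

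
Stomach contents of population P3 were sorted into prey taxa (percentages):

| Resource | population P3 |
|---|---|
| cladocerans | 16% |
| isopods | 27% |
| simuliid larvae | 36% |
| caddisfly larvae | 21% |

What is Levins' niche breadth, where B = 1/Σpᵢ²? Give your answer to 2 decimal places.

3.67

Convert percentages to proportions (divide by 100).
Σpᵢ² = 0.16² + 0.27² + 0.36² + 0.21² = 0.0256 + 0.0729 + 0.1296 + 0.0441 = 0.2722
B = 1 / 0.2722 = 3.6738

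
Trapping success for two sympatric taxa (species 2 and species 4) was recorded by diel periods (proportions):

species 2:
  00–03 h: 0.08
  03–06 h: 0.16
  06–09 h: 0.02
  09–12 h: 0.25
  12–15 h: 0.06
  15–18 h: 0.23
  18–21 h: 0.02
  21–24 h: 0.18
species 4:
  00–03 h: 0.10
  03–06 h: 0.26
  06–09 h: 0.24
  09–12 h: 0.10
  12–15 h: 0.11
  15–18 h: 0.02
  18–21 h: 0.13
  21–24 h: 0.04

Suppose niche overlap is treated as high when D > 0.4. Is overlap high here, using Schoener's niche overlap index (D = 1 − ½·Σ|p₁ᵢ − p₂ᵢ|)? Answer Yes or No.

Yes

Σ|p₁ᵢ − p₂ᵢ| = 0.02 + 0.10 + 0.22 + 0.15 + 0.05 + 0.21 + 0.11 + 0.14 = 1.00
D = 1 − ½ × 1.00 = 1 − 0.500 = 0.5000
D = 0.5000 > 0.4 → Yes.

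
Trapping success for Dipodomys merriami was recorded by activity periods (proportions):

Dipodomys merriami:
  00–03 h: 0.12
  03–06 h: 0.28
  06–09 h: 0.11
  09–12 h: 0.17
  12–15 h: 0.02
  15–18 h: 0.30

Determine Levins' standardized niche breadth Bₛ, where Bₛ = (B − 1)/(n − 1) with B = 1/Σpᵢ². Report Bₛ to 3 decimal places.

0.692

Σpᵢ² = 0.12² + 0.28² + 0.11² + 0.17² + 0.02² + 0.30² = 0.0144 + 0.0784 + 0.0121 + 0.0289 + 0.0004 + 0.0900 = 0.2242
B = 1 / 0.2242 = 4.46030
Bₛ = (B − 1)/(n − 1) = (4.46030 − 1)/(6 − 1) = 3.46030/5 = 0.69206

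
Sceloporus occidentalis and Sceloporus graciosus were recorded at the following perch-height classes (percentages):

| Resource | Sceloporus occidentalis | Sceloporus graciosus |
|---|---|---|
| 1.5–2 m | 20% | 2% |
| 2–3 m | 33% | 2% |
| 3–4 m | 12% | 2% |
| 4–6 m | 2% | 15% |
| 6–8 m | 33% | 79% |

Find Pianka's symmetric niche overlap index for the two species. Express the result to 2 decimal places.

0.66

Convert percentages to proportions (divide by 100).
Σ p₁ᵢp₂ᵢ = 0.0040 + 0.0066 + 0.0024 + 0.0030 + 0.2607 = 0.2767
Σp_1ᵢ² = 0.20² + 0.33² + 0.12² + 0.02² + 0.33² = 0.0400 + 0.1089 + 0.0144 + 0.0004 + 0.1089 = 0.2726
Σp_2ᵢ² = 0.02² + 0.02² + 0.02² + 0.15² + 0.79² = 0.0004 + 0.0004 + 0.0004 + 0.0225 + 0.6241 = 0.6478
O = 0.2767 / √(0.2726 × 0.6478) = 0.2767 / 0.42023 = 0.6584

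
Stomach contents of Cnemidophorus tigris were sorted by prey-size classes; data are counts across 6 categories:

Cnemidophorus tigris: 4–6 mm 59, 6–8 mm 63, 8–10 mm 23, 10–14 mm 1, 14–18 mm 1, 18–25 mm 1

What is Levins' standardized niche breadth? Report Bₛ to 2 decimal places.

Proportions for Cnemidophorus tigris (n=148): 59/148=0.3986, 63/148=0.4257, 23/148=0.1554, 1/148=0.0068, 1/148=0.0068, 1/148=0.0068
Σpᵢ² = 0.3986² + 0.4257² + 0.1554² + 0.0068² + 0.0068² + 0.0068² = 0.158882 + 0.181220 + 0.024149 + 0.000046 + 0.000046 + 0.000046 = 0.364389
B = 1 / 0.364389 = 2.7443
Bₛ = (B − 1)/(n − 1) = (2.7443 − 1)/(6 − 1) = 1.7443/5 = 0.3489

0.35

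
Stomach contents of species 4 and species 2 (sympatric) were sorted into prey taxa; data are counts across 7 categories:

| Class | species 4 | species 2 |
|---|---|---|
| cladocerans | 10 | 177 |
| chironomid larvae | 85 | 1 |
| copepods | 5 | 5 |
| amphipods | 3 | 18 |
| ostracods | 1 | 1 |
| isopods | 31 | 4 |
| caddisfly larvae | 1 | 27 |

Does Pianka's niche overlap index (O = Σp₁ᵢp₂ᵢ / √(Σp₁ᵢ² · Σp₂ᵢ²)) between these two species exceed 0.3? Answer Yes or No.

Proportions for species 4 (n=136): 10/136=0.0735, 85/136=0.6250, 5/136=0.0368, 3/136=0.0221, 1/136=0.0074, 31/136=0.2279, 1/136=0.0074
Proportions for species 2 (n=233): 177/233=0.7597, 1/233=0.0043, 5/233=0.0215, 18/233=0.0773, 1/233=0.0043, 4/233=0.0172, 27/233=0.1159
Σ p₁ᵢp₂ᵢ = 0.055838 + 0.002688 + 0.000791 + 0.001708 + 0.000032 + 0.003920 + 0.000858 = 0.065835
Σp_1ᵢ² = 0.0735² + 0.6250² + 0.0368² + 0.0221² + 0.0074² + 0.2279² + 0.0074² = 0.005402 + 0.390625 + 0.001354 + 0.000488 + 0.000055 + 0.051938 + 0.000055 = 0.449917
Σp_2ᵢ² = 0.7597² + 0.0043² + 0.0215² + 0.0773² + 0.0043² + 0.0172² + 0.1159² = 0.577144 + 0.000018 + 0.000462 + 0.005975 + 0.000018 + 0.000296 + 0.013433 = 0.597346
O = 0.065835 / √(0.449917 × 0.597346) = 0.065835 / 0.5184169 = 0.1270
O = 0.1270 < 0.3 → No.

No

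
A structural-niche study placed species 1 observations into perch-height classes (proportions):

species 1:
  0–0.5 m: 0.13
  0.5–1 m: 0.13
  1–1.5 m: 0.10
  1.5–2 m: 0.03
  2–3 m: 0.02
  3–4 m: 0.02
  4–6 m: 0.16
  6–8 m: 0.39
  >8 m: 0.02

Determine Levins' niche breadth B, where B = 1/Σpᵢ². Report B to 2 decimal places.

4.47

Σpᵢ² = 0.13² + 0.13² + 0.10² + 0.03² + 0.02² + 0.02² + 0.16² + 0.39² + 0.02² = 0.0169 + 0.0169 + 0.0100 + 0.0009 + 0.0004 + 0.0004 + 0.0256 + 0.1521 + 0.0004 = 0.2236
B = 1 / 0.2236 = 4.4723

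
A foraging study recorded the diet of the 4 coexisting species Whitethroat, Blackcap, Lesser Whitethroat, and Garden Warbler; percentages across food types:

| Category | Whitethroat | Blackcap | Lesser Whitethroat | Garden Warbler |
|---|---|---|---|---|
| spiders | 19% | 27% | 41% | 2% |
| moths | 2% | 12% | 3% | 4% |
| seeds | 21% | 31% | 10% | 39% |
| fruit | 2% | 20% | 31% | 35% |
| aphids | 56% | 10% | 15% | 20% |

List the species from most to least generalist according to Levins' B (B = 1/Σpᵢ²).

Blackcap > Lesser Whitethroat > Garden Warbler > Whitethroat

Convert percentages to proportions (divide by 100).
Σp_Whitᵢ² = 0.19² + 0.02² + 0.21² + 0.02² + 0.56² = 0.0361 + 0.0004 + 0.0441 + 0.0004 + 0.3136 = 0.3946
B_Whit = 1 / 0.3946 = 2.5342
Σp_Blacᵢ² = 0.27² + 0.12² + 0.31² + 0.20² + 0.10² = 0.0729 + 0.0144 + 0.0961 + 0.0400 + 0.0100 = 0.2334
B_Blac = 1 / 0.2334 = 4.2845
Σp_Lessᵢ² = 0.41² + 0.03² + 0.10² + 0.31² + 0.15² = 0.1681 + 0.0009 + 0.0100 + 0.0961 + 0.0225 = 0.2976
B_Less = 1 / 0.2976 = 3.3602
Σp_Gardᵢ² = 0.02² + 0.04² + 0.39² + 0.35² + 0.20² = 0.0004 + 0.0016 + 0.1521 + 0.1225 + 0.0400 = 0.3166
B_Gard = 1 / 0.3166 = 3.1586
Ranking by B (broadest → narrowest): Blackcap (4.28) > Lesser Whitethroat (3.36) > Garden Warbler (3.16) > Whitethroat (2.53)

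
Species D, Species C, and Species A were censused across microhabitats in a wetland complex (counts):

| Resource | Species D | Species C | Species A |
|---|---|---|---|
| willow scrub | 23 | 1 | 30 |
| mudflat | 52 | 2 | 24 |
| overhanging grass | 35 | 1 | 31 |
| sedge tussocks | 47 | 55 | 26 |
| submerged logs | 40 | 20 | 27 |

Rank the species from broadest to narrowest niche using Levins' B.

Proportions for Species D (n=197): 23/197=0.1168, 52/197=0.2640, 35/197=0.1777, 47/197=0.2386, 40/197=0.2030
Proportions for Species C (n=79): 1/79=0.0127, 2/79=0.0253, 1/79=0.0127, 55/79=0.6962, 20/79=0.2532
Proportions for Species A (n=138): 30/138=0.2174, 24/138=0.1739, 31/138=0.2246, 26/138=0.1884, 27/138=0.1957
Σp_Dᵢ² = 0.1168² + 0.2640² + 0.1777² + 0.2386² + 0.2030² = 0.013642 + 0.069696 + 0.031577 + 0.056930 + 0.041209 = 0.213054
B_D = 1 / 0.213054 = 4.6936
Σp_Cᵢ² = 0.0127² + 0.0253² + 0.0127² + 0.6962² + 0.2532² = 0.000161 + 0.000640 + 0.000161 + 0.484694 + 0.064110 = 0.549766
B_C = 1 / 0.549766 = 1.8190
Σp_Aᵢ² = 0.2174² + 0.1739² + 0.2246² + 0.1884² + 0.1957² = 0.047263 + 0.030241 + 0.050445 + 0.035495 + 0.038298 = 0.201742
B_A = 1 / 0.201742 = 4.9568
Ranking by B (broadest → narrowest): Species A (4.96) > Species D (4.69) > Species C (1.82)

Species A > Species D > Species C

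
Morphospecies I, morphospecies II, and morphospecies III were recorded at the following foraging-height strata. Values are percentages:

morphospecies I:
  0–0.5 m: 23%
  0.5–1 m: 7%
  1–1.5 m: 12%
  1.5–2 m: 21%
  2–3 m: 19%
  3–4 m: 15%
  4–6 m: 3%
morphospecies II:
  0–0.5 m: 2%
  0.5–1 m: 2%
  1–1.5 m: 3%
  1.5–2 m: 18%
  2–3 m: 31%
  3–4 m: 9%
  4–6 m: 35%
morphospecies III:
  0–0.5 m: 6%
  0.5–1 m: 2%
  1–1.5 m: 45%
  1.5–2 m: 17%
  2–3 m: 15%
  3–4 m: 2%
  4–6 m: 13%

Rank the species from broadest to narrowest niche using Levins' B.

morphospecies I > morphospecies II > morphospecies III

Convert percentages to proportions (divide by 100).
Σp_Iᵢ² = 0.23² + 0.07² + 0.12² + 0.21² + 0.19² + 0.15² + 0.03² = 0.0529 + 0.0049 + 0.0144 + 0.0441 + 0.0361 + 0.0225 + 0.0009 = 0.1758
B_I = 1 / 0.1758 = 5.6883
Σp_IIᵢ² = 0.02² + 0.02² + 0.03² + 0.18² + 0.31² + 0.09² + 0.35² = 0.0004 + 0.0004 + 0.0009 + 0.0324 + 0.0961 + 0.0081 + 0.1225 = 0.2608
B_II = 1 / 0.2608 = 3.8344
Σp_IIIᵢ² = 0.06² + 0.02² + 0.45² + 0.17² + 0.15² + 0.02² + 0.13² = 0.0036 + 0.0004 + 0.2025 + 0.0289 + 0.0225 + 0.0004 + 0.0169 = 0.2752
B_III = 1 / 0.2752 = 3.6337
Ranking by B (broadest → narrowest): morphospecies I (5.69) > morphospecies II (3.83) > morphospecies III (3.63)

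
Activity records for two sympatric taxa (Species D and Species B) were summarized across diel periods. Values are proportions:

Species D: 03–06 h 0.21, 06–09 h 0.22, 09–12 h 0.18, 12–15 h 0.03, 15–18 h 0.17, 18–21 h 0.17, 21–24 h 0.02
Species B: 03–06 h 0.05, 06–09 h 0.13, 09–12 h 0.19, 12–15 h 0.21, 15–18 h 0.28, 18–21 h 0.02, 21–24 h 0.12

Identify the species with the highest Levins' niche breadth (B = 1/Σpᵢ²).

Σp_Dᵢ² = 0.21² + 0.22² + 0.18² + 0.03² + 0.17² + 0.17² + 0.02² = 0.0441 + 0.0484 + 0.0324 + 0.0009 + 0.0289 + 0.0289 + 0.0004 = 0.1840
B_D = 1 / 0.1840 = 5.4348
Σp_Bᵢ² = 0.05² + 0.13² + 0.19² + 0.21² + 0.28² + 0.02² + 0.12² = 0.0025 + 0.0169 + 0.0361 + 0.0441 + 0.0784 + 0.0004 + 0.0144 = 0.1928
B_B = 1 / 0.1928 = 5.1867
Highest B → broadest niche (most generalist): Species D (B = 5.43).

Species D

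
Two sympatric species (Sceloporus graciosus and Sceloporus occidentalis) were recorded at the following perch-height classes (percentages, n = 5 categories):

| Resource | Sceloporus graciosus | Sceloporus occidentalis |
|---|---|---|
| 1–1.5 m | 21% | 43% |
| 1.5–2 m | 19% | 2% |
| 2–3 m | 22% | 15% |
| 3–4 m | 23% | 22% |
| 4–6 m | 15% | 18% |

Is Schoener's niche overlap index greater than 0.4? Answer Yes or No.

Convert percentages to proportions (divide by 100).
Σ|p₁ᵢ − p₂ᵢ| = 0.22 + 0.17 + 0.07 + 0.01 + 0.03 = 0.50
D = 1 − ½ × 0.50 = 1 − 0.250 = 0.7500
D = 0.7500 > 0.4 → Yes.

Yes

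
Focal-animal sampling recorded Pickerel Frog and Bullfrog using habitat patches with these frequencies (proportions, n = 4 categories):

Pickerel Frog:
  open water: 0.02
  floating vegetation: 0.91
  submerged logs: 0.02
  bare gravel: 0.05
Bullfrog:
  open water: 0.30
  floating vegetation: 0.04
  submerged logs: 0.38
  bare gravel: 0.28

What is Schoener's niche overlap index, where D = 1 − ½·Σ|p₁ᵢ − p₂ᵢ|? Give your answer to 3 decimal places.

Σ|p₁ᵢ − p₂ᵢ| = 0.28 + 0.87 + 0.36 + 0.23 = 1.74
D = 1 − ½ × 1.74 = 1 − 0.870 = 0.13000

0.130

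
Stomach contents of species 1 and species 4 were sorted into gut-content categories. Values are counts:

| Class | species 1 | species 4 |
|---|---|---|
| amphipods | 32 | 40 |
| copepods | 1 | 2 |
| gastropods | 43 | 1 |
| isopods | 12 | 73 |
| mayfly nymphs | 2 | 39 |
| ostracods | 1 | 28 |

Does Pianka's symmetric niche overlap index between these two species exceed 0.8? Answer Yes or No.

No

Proportions for species 1 (n=91): 32/91=0.3516, 1/91=0.0110, 43/91=0.4725, 12/91=0.1319, 2/91=0.0220, 1/91=0.0110
Proportions for species 4 (n=183): 40/183=0.2186, 2/183=0.0109, 1/183=0.0055, 73/183=0.3989, 39/183=0.2131, 28/183=0.1530
Σ p₁ᵢp₂ᵢ = 0.076860 + 0.000120 + 0.002599 + 0.052615 + 0.004688 + 0.001683 = 0.138565
Σp_1ᵢ² = 0.3516² + 0.0110² + 0.4725² + 0.1319² + 0.0220² + 0.0110² = 0.123623 + 0.000121 + 0.223256 + 0.017398 + 0.000484 + 0.000121 = 0.365003
Σp_2ᵢ² = 0.2186² + 0.0109² + 0.0055² + 0.3989² + 0.2131² + 0.1530² = 0.047786 + 0.000119 + 0.000030 + 0.159121 + 0.045412 + 0.023409 = 0.275877
O = 0.138565 / √(0.365003 × 0.275877) = 0.138565 / 0.3173262 = 0.4367
O = 0.4367 < 0.8 → No.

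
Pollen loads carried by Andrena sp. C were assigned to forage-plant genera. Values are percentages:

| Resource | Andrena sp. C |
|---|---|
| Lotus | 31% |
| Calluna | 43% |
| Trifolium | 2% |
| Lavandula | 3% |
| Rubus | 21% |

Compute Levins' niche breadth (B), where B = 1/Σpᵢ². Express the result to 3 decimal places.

Convert percentages to proportions (divide by 100).
Σpᵢ² = 0.31² + 0.43² + 0.02² + 0.03² + 0.21² = 0.0961 + 0.1849 + 0.0004 + 0.0009 + 0.0441 = 0.3264
B = 1 / 0.3264 = 3.06373

3.064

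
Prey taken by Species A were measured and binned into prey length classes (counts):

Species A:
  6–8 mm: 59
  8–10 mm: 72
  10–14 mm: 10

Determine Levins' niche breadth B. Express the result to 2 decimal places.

2.27

Proportions for Species A (n=141): 59/141=0.4184, 72/141=0.5106, 10/141=0.0709
Σpᵢ² = 0.4184² + 0.5106² + 0.0709² = 0.175059 + 0.260712 + 0.005027 = 0.440798
B = 1 / 0.440798 = 2.2686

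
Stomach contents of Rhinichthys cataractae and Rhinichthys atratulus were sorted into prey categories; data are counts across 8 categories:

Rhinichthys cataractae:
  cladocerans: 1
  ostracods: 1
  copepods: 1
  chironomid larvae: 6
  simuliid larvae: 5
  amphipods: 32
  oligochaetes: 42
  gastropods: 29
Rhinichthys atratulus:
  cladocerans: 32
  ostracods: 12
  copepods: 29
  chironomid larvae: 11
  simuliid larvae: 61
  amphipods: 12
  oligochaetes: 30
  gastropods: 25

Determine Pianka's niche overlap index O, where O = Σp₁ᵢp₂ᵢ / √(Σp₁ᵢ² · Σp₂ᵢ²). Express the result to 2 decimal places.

Proportions for Rhinichthys cataractae (n=117): 1/117=0.0085, 1/117=0.0085, 1/117=0.0085, 6/117=0.0513, 5/117=0.0427, 32/117=0.2735, 42/117=0.3590, 29/117=0.2479
Proportions for Rhinichthys atratulus (n=212): 32/212=0.1509, 12/212=0.0566, 29/212=0.1368, 11/212=0.0519, 61/212=0.2877, 12/212=0.0566, 30/212=0.1415, 25/212=0.1179
Σ p₁ᵢp₂ᵢ = 0.001283 + 0.000481 + 0.001163 + 0.002662 + 0.012285 + 0.015480 + 0.050799 + 0.029227 = 0.113380
Σp_1ᵢ² = 0.0085² + 0.0085² + 0.0085² + 0.0513² + 0.0427² + 0.2735² + 0.3590² + 0.2479² = 0.000072 + 0.000072 + 0.000072 + 0.002632 + 0.001823 + 0.074802 + 0.128881 + 0.061454 = 0.269808
Σp_2ᵢ² = 0.1509² + 0.0566² + 0.1368² + 0.0519² + 0.2877² + 0.0566² + 0.1415² + 0.1179² = 0.022771 + 0.003204 + 0.018714 + 0.002694 + 0.082771 + 0.003204 + 0.020022 + 0.013900 = 0.167280
O = 0.113380 / √(0.269808 × 0.167280) = 0.113380 / 0.2124464 = 0.5337

0.53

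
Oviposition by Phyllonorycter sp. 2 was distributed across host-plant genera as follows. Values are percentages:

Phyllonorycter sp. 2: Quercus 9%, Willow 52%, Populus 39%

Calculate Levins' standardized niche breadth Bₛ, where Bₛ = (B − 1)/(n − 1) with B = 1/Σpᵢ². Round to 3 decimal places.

Convert percentages to proportions (divide by 100).
Σpᵢ² = 0.09² + 0.52² + 0.39² = 0.0081 + 0.2704 + 0.1521 = 0.4306
B = 1 / 0.4306 = 2.32234
Bₛ = (B − 1)/(n − 1) = (2.32234 − 1)/(3 − 1) = 1.32234/2 = 0.66117

0.661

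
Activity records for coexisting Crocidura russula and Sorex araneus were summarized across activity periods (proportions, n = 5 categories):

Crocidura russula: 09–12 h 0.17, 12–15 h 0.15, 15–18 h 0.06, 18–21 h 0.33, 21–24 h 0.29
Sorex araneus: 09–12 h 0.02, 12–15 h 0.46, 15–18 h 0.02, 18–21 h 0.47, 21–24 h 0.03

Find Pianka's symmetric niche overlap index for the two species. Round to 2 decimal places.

Σ p₁ᵢp₂ᵢ = 0.0034 + 0.0690 + 0.0012 + 0.1551 + 0.0087 = 0.2374
Σp_1ᵢ² = 0.17² + 0.15² + 0.06² + 0.33² + 0.29² = 0.0289 + 0.0225 + 0.0036 + 0.1089 + 0.0841 = 0.2480
Σp_2ᵢ² = 0.02² + 0.46² + 0.02² + 0.47² + 0.03² = 0.0004 + 0.2116 + 0.0004 + 0.2209 + 0.0009 = 0.4342
O = 0.2374 / √(0.2480 × 0.4342) = 0.2374 / 0.32815 = 0.7234

0.72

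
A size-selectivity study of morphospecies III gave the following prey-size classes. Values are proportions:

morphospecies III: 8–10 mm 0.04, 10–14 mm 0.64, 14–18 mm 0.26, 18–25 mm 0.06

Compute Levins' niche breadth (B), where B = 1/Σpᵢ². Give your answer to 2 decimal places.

Σpᵢ² = 0.04² + 0.64² + 0.26² + 0.06² = 0.0016 + 0.4096 + 0.0676 + 0.0036 = 0.4824
B = 1 / 0.4824 = 2.0730

2.07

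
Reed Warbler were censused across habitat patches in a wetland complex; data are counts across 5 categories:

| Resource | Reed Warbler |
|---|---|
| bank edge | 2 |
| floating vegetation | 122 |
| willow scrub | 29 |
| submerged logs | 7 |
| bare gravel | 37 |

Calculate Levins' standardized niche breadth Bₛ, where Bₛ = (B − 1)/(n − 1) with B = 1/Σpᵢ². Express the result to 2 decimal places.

Proportions for Reed Warbler (n=197): 2/197=0.0102, 122/197=0.6193, 29/197=0.1472, 7/197=0.0355, 37/197=0.1878
Σpᵢ² = 0.0102² + 0.6193² + 0.1472² + 0.0355² + 0.1878² = 0.000104 + 0.383532 + 0.021668 + 0.001260 + 0.035269 = 0.441833
B = 1 / 0.441833 = 2.2633
Bₛ = (B − 1)/(n − 1) = (2.2633 − 1)/(5 − 1) = 1.2633/4 = 0.3158

0.32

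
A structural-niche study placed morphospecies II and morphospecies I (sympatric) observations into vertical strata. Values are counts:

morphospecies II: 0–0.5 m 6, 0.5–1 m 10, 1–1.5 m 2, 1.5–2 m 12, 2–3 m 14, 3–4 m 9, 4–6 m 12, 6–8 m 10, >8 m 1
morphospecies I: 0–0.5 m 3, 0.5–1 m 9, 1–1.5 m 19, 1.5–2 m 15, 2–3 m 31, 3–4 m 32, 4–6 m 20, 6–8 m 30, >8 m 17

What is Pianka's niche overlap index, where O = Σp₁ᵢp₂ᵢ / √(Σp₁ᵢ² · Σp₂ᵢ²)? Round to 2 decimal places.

Proportions for morphospecies II (n=76): 6/76=0.0789, 10/76=0.1316, 2/76=0.0263, 12/76=0.1579, 14/76=0.1842, 9/76=0.1184, 12/76=0.1579, 10/76=0.1316, 1/76=0.0132
Proportions for morphospecies I (n=176): 3/176=0.0170, 9/176=0.0511, 19/176=0.1080, 15/176=0.0852, 31/176=0.1761, 32/176=0.1818, 20/176=0.1136, 30/176=0.1705, 17/176=0.0966
Σ p₁ᵢp₂ᵢ = 0.001341 + 0.006725 + 0.002840 + 0.013453 + 0.032438 + 0.021525 + 0.017937 + 0.022438 + 0.001275 = 0.119972
Σp_1ᵢ² = 0.0789² + 0.1316² + 0.0263² + 0.1579² + 0.1842² + 0.1184² + 0.1579² + 0.1316² + 0.0132² = 0.006225 + 0.017319 + 0.000692 + 0.024932 + 0.033930 + 0.014019 + 0.024932 + 0.017319 + 0.000174 = 0.139542
Σp_2ᵢ² = 0.0170² + 0.0511² + 0.1080² + 0.0852² + 0.1761² + 0.1818² + 0.1136² + 0.1705² + 0.0966² = 0.000289 + 0.002611 + 0.011664 + 0.007259 + 0.031011 + 0.033051 + 0.012905 + 0.029070 + 0.009332 = 0.137192
O = 0.119972 / √(0.139542 × 0.137192) = 0.119972 / 0.1383620 = 0.8671

0.87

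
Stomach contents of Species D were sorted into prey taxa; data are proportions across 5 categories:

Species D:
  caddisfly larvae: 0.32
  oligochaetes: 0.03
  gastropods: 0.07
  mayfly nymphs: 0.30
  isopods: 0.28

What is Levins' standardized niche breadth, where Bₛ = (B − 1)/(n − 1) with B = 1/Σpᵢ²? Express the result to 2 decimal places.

Σpᵢ² = 0.32² + 0.03² + 0.07² + 0.30² + 0.28² = 0.1024 + 0.0009 + 0.0049 + 0.0900 + 0.0784 = 0.2766
B = 1 / 0.2766 = 3.6153
Bₛ = (B − 1)/(n − 1) = (3.6153 − 1)/(5 − 1) = 2.6153/4 = 0.6538

0.65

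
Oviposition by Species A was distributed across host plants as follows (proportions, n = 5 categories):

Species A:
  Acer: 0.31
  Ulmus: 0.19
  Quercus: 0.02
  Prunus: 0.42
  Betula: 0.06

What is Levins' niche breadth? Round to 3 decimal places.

3.199

Σpᵢ² = 0.31² + 0.19² + 0.02² + 0.42² + 0.06² = 0.0961 + 0.0361 + 0.0004 + 0.1764 + 0.0036 = 0.3126
B = 1 / 0.3126 = 3.19898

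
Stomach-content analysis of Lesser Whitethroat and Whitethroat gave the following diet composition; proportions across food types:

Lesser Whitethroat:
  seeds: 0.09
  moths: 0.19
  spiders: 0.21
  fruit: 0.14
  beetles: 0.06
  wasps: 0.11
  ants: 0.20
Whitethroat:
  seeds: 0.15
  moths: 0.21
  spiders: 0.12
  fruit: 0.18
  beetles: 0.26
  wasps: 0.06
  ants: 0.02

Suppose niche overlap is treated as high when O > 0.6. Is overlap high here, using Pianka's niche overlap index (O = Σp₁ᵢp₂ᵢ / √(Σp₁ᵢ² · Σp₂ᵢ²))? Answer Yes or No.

Yes

Σ p₁ᵢp₂ᵢ = 0.0135 + 0.0399 + 0.0252 + 0.0252 + 0.0156 + 0.0066 + 0.0040 = 0.1300
Σp_1ᵢ² = 0.09² + 0.19² + 0.21² + 0.14² + 0.06² + 0.11² + 0.20² = 0.0081 + 0.0361 + 0.0441 + 0.0196 + 0.0036 + 0.0121 + 0.0400 = 0.1636
Σp_2ᵢ² = 0.15² + 0.21² + 0.12² + 0.18² + 0.26² + 0.06² + 0.02² = 0.0225 + 0.0441 + 0.0144 + 0.0324 + 0.0676 + 0.0036 + 0.0004 = 0.1850
O = 0.1300 / √(0.1636 × 0.1850) = 0.1300 / 0.17397 = 0.7473
O = 0.7473 > 0.6 → Yes.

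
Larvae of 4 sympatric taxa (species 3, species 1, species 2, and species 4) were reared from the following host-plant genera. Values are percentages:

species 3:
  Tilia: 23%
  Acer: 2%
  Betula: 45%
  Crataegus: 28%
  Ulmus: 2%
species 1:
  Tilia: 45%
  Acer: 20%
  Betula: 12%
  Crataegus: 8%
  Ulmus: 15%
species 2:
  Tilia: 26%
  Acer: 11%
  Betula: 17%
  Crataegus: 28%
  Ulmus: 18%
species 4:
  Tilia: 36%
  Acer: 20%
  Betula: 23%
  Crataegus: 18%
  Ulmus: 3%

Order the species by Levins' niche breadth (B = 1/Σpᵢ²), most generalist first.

Convert percentages to proportions (divide by 100).
Σp_3ᵢ² = 0.23² + 0.02² + 0.45² + 0.28² + 0.02² = 0.0529 + 0.0004 + 0.2025 + 0.0784 + 0.0004 = 0.3346
B_3 = 1 / 0.3346 = 2.9886
Σp_1ᵢ² = 0.45² + 0.20² + 0.12² + 0.08² + 0.15² = 0.2025 + 0.0400 + 0.0144 + 0.0064 + 0.0225 = 0.2858
B_1 = 1 / 0.2858 = 3.4990
Σp_2ᵢ² = 0.26² + 0.11² + 0.17² + 0.28² + 0.18² = 0.0676 + 0.0121 + 0.0289 + 0.0784 + 0.0324 = 0.2194
B_2 = 1 / 0.2194 = 4.5579
Σp_4ᵢ² = 0.36² + 0.20² + 0.23² + 0.18² + 0.03² = 0.1296 + 0.0400 + 0.0529 + 0.0324 + 0.0009 = 0.2558
B_4 = 1 / 0.2558 = 3.9093
Ranking by B (broadest → narrowest): species 2 (4.56) > species 4 (3.91) > species 1 (3.50) > species 3 (2.99)

species 2 > species 4 > species 1 > species 3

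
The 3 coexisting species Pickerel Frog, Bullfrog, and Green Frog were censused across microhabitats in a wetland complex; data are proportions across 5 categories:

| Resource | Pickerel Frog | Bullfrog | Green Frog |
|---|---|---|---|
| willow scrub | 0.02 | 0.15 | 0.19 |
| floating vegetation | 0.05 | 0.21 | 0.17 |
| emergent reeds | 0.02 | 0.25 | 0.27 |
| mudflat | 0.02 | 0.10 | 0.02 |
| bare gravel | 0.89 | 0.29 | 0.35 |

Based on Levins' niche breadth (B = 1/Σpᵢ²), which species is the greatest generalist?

Σp_Pickᵢ² = 0.02² + 0.05² + 0.02² + 0.02² + 0.89² = 0.0004 + 0.0025 + 0.0004 + 0.0004 + 0.7921 = 0.7958
B_Pick = 1 / 0.7958 = 1.2566
Σp_Bullᵢ² = 0.15² + 0.21² + 0.25² + 0.10² + 0.29² = 0.0225 + 0.0441 + 0.0625 + 0.0100 + 0.0841 = 0.2232
B_Bull = 1 / 0.2232 = 4.4803
Σp_Greeᵢ² = 0.19² + 0.17² + 0.27² + 0.02² + 0.35² = 0.0361 + 0.0289 + 0.0729 + 0.0004 + 0.1225 = 0.2608
B_Gree = 1 / 0.2608 = 3.8344
Highest B → broadest niche (most generalist): Bullfrog (B = 4.48).

Bullfrog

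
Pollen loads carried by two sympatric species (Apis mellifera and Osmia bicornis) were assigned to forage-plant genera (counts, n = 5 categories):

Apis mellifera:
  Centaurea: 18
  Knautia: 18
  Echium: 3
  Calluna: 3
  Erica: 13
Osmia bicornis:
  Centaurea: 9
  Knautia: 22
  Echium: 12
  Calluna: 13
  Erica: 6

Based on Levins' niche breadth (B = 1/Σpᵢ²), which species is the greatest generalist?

Proportions for Apis mellifera (n=55): 18/55=0.3273, 18/55=0.3273, 3/55=0.0545, 3/55=0.0545, 13/55=0.2364
Proportions for Osmia bicornis (n=62): 9/62=0.1452, 22/62=0.3548, 12/62=0.1935, 13/62=0.2097, 6/62=0.0968
Σp_mellᵢ² = 0.3273² + 0.3273² + 0.0545² + 0.0545² + 0.2364² = 0.107125 + 0.107125 + 0.002970 + 0.002970 + 0.055885 = 0.276075
B_mell = 1 / 0.276075 = 3.6222
Σp_bicoᵢ² = 0.1452² + 0.3548² + 0.1935² + 0.2097² + 0.0968² = 0.021083 + 0.125883 + 0.037442 + 0.043974 + 0.009370 = 0.237752
B_bico = 1 / 0.237752 = 4.2061
Highest B → broadest niche (most generalist): Osmia bicornis (B = 4.21).

Osmia bicornis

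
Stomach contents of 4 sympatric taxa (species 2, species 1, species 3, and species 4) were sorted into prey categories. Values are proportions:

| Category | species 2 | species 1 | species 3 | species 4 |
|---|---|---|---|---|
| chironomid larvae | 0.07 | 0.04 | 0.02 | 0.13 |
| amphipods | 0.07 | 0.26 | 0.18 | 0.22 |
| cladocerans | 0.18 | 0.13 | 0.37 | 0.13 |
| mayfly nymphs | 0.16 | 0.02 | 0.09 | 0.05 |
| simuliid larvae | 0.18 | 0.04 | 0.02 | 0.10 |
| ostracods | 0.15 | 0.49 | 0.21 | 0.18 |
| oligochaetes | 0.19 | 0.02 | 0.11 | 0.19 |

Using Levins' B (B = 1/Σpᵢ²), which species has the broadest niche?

Σp_2ᵢ² = 0.07² + 0.07² + 0.18² + 0.16² + 0.18² + 0.15² + 0.19² = 0.0049 + 0.0049 + 0.0324 + 0.0256 + 0.0324 + 0.0225 + 0.0361 = 0.1588
B_2 = 1 / 0.1588 = 6.2972
Σp_1ᵢ² = 0.04² + 0.26² + 0.13² + 0.02² + 0.04² + 0.49² + 0.02² = 0.0016 + 0.0676 + 0.0169 + 0.0004 + 0.0016 + 0.2401 + 0.0004 = 0.3286
B_1 = 1 / 0.3286 = 3.0432
Σp_3ᵢ² = 0.02² + 0.18² + 0.37² + 0.09² + 0.02² + 0.21² + 0.11² = 0.0004 + 0.0324 + 0.1369 + 0.0081 + 0.0004 + 0.0441 + 0.0121 = 0.2344
B_3 = 1 / 0.2344 = 4.2662
Σp_4ᵢ² = 0.13² + 0.22² + 0.13² + 0.05² + 0.10² + 0.18² + 0.19² = 0.0169 + 0.0484 + 0.0169 + 0.0025 + 0.0100 + 0.0324 + 0.0361 = 0.1632
B_4 = 1 / 0.1632 = 6.1275
Highest B → broadest niche (most generalist): species 2 (B = 6.30).

species 2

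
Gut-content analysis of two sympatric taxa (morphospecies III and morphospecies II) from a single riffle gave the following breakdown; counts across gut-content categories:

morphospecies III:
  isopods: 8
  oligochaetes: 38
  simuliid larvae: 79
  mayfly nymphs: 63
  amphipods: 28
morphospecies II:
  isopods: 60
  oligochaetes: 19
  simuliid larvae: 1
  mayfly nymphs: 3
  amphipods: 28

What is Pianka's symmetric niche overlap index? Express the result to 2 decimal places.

0.29

Proportions for morphospecies III (n=216): 8/216=0.0370, 38/216=0.1759, 79/216=0.3657, 63/216=0.2917, 28/216=0.1296
Proportions for morphospecies II (n=111): 60/111=0.5405, 19/111=0.1712, 1/111=0.0090, 3/111=0.0270, 28/111=0.2523
Σ p₁ᵢp₂ᵢ = 0.019999 + 0.030114 + 0.003291 + 0.007876 + 0.032698 = 0.093978
Σp_1ᵢ² = 0.0370² + 0.1759² + 0.3657² + 0.2917² + 0.1296² = 0.001369 + 0.030941 + 0.133736 + 0.085089 + 0.016796 = 0.267931
Σp_2ᵢ² = 0.5405² + 0.1712² + 0.0090² + 0.0270² + 0.2523² = 0.292140 + 0.029309 + 0.000081 + 0.000729 + 0.063655 = 0.385914
O = 0.093978 / √(0.267931 × 0.385914) = 0.093978 / 0.3215561 = 0.2923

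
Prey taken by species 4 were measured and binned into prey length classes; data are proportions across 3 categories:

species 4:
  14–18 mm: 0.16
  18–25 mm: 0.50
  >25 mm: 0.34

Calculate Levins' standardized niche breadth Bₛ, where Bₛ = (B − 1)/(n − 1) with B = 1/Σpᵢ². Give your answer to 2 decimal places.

Σpᵢ² = 0.16² + 0.50² + 0.34² = 0.0256 + 0.2500 + 0.1156 = 0.3912
B = 1 / 0.3912 = 2.5562
Bₛ = (B − 1)/(n − 1) = (2.5562 − 1)/(3 − 1) = 1.5562/2 = 0.7781

0.78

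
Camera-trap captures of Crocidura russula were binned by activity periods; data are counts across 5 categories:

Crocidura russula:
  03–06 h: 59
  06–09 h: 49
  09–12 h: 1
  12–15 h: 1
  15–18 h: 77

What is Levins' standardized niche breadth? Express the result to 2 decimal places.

0.49

Proportions for Crocidura russula (n=187): 59/187=0.3155, 49/187=0.2620, 1/187=0.0053, 1/187=0.0053, 77/187=0.4118
Σpᵢ² = 0.3155² + 0.2620² + 0.0053² + 0.0053² + 0.4118² = 0.099540 + 0.068644 + 0.000028 + 0.000028 + 0.169579 = 0.337819
B = 1 / 0.337819 = 2.9602
Bₛ = (B − 1)/(n − 1) = (2.9602 − 1)/(5 − 1) = 1.9602/4 = 0.4901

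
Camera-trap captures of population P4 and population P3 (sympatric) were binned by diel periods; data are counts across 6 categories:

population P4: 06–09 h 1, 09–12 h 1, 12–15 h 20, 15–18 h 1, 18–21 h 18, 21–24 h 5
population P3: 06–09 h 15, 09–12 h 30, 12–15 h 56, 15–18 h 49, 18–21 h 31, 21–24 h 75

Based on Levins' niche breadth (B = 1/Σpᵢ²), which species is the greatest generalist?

Proportions for population P4 (n=46): 1/46=0.0217, 1/46=0.0217, 20/46=0.4348, 1/46=0.0217, 18/46=0.3913, 5/46=0.1087
Proportions for population P3 (n=256): 15/256=0.0586, 30/256=0.1172, 56/256=0.2188, 49/256=0.1914, 31/256=0.1211, 75/256=0.2930
Σp_P4ᵢ² = 0.0217² + 0.0217² + 0.4348² + 0.0217² + 0.3913² + 0.1087² = 0.000471 + 0.000471 + 0.189051 + 0.000471 + 0.153116 + 0.011816 = 0.355396
B_P4 = 1 / 0.355396 = 2.8138
Σp_P3ᵢ² = 0.0586² + 0.1172² + 0.2188² + 0.1914² + 0.1211² + 0.2930² = 0.003434 + 0.013736 + 0.047873 + 0.036634 + 0.014665 + 0.085849 = 0.202191
B_P3 = 1 / 0.202191 = 4.9458
Highest B → broadest niche (most generalist): population P3 (B = 4.95).

population P3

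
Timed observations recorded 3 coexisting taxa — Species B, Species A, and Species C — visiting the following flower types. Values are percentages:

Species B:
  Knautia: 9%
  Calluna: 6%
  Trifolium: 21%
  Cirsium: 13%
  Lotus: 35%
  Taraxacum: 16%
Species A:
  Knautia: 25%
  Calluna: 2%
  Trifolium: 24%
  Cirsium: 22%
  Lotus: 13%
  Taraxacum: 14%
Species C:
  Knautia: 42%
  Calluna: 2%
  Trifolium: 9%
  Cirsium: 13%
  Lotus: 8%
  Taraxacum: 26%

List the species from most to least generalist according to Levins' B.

Species A > Species B > Species C

Convert percentages to proportions (divide by 100).
Σp_Bᵢ² = 0.09² + 0.06² + 0.21² + 0.13² + 0.35² + 0.16² = 0.0081 + 0.0036 + 0.0441 + 0.0169 + 0.1225 + 0.0256 = 0.2208
B_B = 1 / 0.2208 = 4.5290
Σp_Aᵢ² = 0.25² + 0.02² + 0.24² + 0.22² + 0.13² + 0.14² = 0.0625 + 0.0004 + 0.0576 + 0.0484 + 0.0169 + 0.0196 = 0.2054
B_A = 1 / 0.2054 = 4.8685
Σp_Cᵢ² = 0.42² + 0.02² + 0.09² + 0.13² + 0.08² + 0.26² = 0.1764 + 0.0004 + 0.0081 + 0.0169 + 0.0064 + 0.0676 = 0.2758
B_C = 1 / 0.2758 = 3.6258
Ranking by B (broadest → narrowest): Species A (4.87) > Species B (4.53) > Species C (3.63)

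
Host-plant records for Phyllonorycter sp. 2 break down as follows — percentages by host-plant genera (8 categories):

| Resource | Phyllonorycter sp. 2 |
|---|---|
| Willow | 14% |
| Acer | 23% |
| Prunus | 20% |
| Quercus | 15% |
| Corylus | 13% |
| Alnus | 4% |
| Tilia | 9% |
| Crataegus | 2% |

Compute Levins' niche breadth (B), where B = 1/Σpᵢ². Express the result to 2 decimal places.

6.17

Convert percentages to proportions (divide by 100).
Σpᵢ² = 0.14² + 0.23² + 0.20² + 0.15² + 0.13² + 0.04² + 0.09² + 0.02² = 0.0196 + 0.0529 + 0.0400 + 0.0225 + 0.0169 + 0.0016 + 0.0081 + 0.0004 = 0.1620
B = 1 / 0.1620 = 6.1728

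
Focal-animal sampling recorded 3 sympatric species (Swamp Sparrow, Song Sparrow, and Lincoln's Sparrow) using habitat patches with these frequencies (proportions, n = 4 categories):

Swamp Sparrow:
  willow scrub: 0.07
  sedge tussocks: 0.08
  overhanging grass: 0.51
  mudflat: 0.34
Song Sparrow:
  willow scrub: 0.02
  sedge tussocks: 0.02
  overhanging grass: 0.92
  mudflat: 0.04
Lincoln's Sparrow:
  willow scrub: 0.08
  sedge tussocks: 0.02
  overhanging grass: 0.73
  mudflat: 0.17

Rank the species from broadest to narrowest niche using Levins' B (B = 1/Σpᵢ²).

Σp_Swamᵢ² = 0.07² + 0.08² + 0.51² + 0.34² = 0.0049 + 0.0064 + 0.2601 + 0.1156 = 0.3870
B_Swam = 1 / 0.3870 = 2.5840
Σp_Songᵢ² = 0.02² + 0.02² + 0.92² + 0.04² = 0.0004 + 0.0004 + 0.8464 + 0.0016 = 0.8488
B_Song = 1 / 0.8488 = 1.1781
Σp_Lincᵢ² = 0.08² + 0.02² + 0.73² + 0.17² = 0.0064 + 0.0004 + 0.5329 + 0.0289 = 0.5686
B_Linc = 1 / 0.5686 = 1.7587
Ranking by B (broadest → narrowest): Swamp Sparrow (2.58) > Lincoln's Sparrow (1.76) > Song Sparrow (1.18)

Swamp Sparrow > Lincoln's Sparrow > Song Sparrow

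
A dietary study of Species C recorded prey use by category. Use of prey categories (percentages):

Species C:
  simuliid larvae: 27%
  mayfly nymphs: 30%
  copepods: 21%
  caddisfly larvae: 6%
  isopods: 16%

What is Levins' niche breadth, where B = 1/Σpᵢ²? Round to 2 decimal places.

Convert percentages to proportions (divide by 100).
Σpᵢ² = 0.27² + 0.30² + 0.21² + 0.06² + 0.16² = 0.0729 + 0.0900 + 0.0441 + 0.0036 + 0.0256 = 0.2362
B = 1 / 0.2362 = 4.2337

4.23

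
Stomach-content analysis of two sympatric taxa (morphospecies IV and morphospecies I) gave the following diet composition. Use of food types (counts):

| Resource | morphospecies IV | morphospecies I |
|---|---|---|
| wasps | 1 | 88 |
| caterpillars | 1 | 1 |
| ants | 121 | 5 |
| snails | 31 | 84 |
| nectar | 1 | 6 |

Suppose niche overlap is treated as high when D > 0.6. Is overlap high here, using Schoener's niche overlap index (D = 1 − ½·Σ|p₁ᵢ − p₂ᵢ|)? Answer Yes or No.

Proportions for morphospecies IV (n=155): 1/155=0.0065, 1/155=0.0065, 121/155=0.7806, 31/155=0.2000, 1/155=0.0065
Proportions for morphospecies I (n=184): 88/184=0.4783, 1/184=0.0054, 5/184=0.0272, 84/184=0.4565, 6/184=0.0326
Σ|p₁ᵢ − p₂ᵢ| = 0.4718 + 0.0011 + 0.7534 + 0.2565 + 0.0261 = 1.5089
D = 1 − ½ × 1.5089 = 1 − 0.75445 = 0.24555
D = 0.24555 < 0.6 → No.

No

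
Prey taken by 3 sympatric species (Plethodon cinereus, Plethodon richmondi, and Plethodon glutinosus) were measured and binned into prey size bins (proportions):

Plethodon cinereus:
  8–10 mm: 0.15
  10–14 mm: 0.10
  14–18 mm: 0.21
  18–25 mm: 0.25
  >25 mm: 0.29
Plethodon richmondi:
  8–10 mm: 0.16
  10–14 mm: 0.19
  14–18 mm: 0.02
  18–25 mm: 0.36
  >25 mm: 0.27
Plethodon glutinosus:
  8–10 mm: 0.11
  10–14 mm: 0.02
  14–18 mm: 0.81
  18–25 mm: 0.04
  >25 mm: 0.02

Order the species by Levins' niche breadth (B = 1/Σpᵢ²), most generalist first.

Σp_cineᵢ² = 0.15² + 0.10² + 0.21² + 0.25² + 0.29² = 0.0225 + 0.0100 + 0.0441 + 0.0625 + 0.0841 = 0.2232
B_cine = 1 / 0.2232 = 4.4803
Σp_richᵢ² = 0.16² + 0.19² + 0.02² + 0.36² + 0.27² = 0.0256 + 0.0361 + 0.0004 + 0.1296 + 0.0729 = 0.2646
B_rich = 1 / 0.2646 = 3.7793
Σp_glutᵢ² = 0.11² + 0.02² + 0.81² + 0.04² + 0.02² = 0.0121 + 0.0004 + 0.6561 + 0.0016 + 0.0004 = 0.6706
B_glut = 1 / 0.6706 = 1.4912
Ranking by B (broadest → narrowest): Plethodon cinereus (4.48) > Plethodon richmondi (3.78) > Plethodon glutinosus (1.49)

Plethodon cinereus > Plethodon richmondi > Plethodon glutinosus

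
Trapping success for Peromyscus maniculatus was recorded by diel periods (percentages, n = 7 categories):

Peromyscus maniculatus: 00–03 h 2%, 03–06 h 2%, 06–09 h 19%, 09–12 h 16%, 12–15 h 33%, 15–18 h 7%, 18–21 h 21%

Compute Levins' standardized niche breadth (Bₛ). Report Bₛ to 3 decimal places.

Convert percentages to proportions (divide by 100).
Σpᵢ² = 0.02² + 0.02² + 0.19² + 0.16² + 0.33² + 0.07² + 0.21² = 0.0004 + 0.0004 + 0.0361 + 0.0256 + 0.1089 + 0.0049 + 0.0441 = 0.2204
B = 1 / 0.2204 = 4.53721
Bₛ = (B − 1)/(n − 1) = (4.53721 − 1)/(7 − 1) = 3.53721/6 = 0.58954

0.590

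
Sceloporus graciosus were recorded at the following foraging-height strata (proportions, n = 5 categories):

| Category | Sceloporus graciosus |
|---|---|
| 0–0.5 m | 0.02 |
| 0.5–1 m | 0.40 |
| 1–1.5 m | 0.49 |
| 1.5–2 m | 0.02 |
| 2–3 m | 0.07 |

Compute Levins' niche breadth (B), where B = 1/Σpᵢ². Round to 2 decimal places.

2.46

Σpᵢ² = 0.02² + 0.40² + 0.49² + 0.02² + 0.07² = 0.0004 + 0.1600 + 0.2401 + 0.0004 + 0.0049 = 0.4058
B = 1 / 0.4058 = 2.4643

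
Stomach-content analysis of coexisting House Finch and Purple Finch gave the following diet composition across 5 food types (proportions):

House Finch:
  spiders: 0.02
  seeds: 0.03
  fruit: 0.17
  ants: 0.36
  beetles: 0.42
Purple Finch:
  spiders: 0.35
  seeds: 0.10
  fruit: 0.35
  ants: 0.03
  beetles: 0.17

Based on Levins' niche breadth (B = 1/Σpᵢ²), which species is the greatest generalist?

Σp_Housᵢ² = 0.02² + 0.03² + 0.17² + 0.36² + 0.42² = 0.0004 + 0.0009 + 0.0289 + 0.1296 + 0.1764 = 0.3362
B_Hous = 1 / 0.3362 = 2.9744
Σp_Purpᵢ² = 0.35² + 0.10² + 0.35² + 0.03² + 0.17² = 0.1225 + 0.0100 + 0.1225 + 0.0009 + 0.0289 = 0.2848
B_Purp = 1 / 0.2848 = 3.5112
Highest B → broadest niche (most generalist): Purple Finch (B = 3.51).

Purple Finch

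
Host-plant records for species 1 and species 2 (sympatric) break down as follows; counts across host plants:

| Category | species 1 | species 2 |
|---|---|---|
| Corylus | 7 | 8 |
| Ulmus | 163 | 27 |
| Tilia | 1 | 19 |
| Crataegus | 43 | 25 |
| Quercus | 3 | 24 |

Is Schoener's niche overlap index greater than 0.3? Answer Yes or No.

Yes

Proportions for species 1 (n=217): 7/217=0.0323, 163/217=0.7512, 1/217=0.0046, 43/217=0.1982, 3/217=0.0138
Proportions for species 2 (n=103): 8/103=0.0777, 27/103=0.2621, 19/103=0.1845, 25/103=0.2427, 24/103=0.2330
Σ|p₁ᵢ − p₂ᵢ| = 0.0454 + 0.4891 + 0.1799 + 0.0445 + 0.2192 = 0.9781
D = 1 − ½ × 0.9781 = 1 − 0.48905 = 0.51095
D = 0.51095 > 0.3 → Yes.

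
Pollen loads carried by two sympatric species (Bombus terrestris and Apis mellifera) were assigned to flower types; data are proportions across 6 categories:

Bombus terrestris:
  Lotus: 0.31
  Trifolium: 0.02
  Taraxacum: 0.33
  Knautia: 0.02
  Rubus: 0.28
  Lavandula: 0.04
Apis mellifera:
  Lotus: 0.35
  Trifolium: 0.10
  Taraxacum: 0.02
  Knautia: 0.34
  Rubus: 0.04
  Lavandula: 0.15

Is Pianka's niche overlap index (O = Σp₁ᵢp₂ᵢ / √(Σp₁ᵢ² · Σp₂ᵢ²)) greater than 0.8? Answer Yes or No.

Σ p₁ᵢp₂ᵢ = 0.1085 + 0.0020 + 0.0066 + 0.0068 + 0.0112 + 0.0060 = 0.1411
Σp_1ᵢ² = 0.31² + 0.02² + 0.33² + 0.02² + 0.28² + 0.04² = 0.0961 + 0.0004 + 0.1089 + 0.0004 + 0.0784 + 0.0016 = 0.2858
Σp_2ᵢ² = 0.35² + 0.10² + 0.02² + 0.34² + 0.04² + 0.15² = 0.1225 + 0.0100 + 0.0004 + 0.1156 + 0.0016 + 0.0225 = 0.2726
O = 0.1411 / √(0.2858 × 0.2726) = 0.1411 / 0.27912 = 0.5055
O = 0.5055 < 0.8 → No.

No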